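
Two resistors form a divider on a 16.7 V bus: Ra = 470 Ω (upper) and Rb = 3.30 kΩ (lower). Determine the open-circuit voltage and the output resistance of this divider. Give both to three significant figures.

V_th is the open-circuit tap voltage: 16.7 × 3300/(470 + 3300) = 14.6 V.
With the supply zeroed, Ra and Rb appear in parallel from the tap: R_th = Ra‖Rb = (470 × 3300)/3770 = 411 Ω.

V_th = 14.6 V, R_th = 411 Ω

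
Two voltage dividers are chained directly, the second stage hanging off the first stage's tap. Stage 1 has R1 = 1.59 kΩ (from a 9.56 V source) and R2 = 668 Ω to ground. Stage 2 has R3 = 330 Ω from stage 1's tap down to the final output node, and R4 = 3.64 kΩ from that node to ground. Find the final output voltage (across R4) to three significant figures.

V_out ≈ 2.32 V

Stage 2 presents R3+R4 = 3970 Ω as a load on stage 1's tap.
Stage 1's lower leg becomes R2‖(R3+R4) = 571.8 Ω, so V_mid = 9.56 × 571.8/2162 = 2.529 V.
Stage 2 is itself unloaded: V_out = V_mid × R4/(R3+R4) = 2.529 × 3640/3970 = 2.32 V.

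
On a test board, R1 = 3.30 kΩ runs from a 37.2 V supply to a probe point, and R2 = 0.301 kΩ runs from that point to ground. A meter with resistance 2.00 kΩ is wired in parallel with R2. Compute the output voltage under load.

V_out ≈ 2.73 V

The load sits in parallel with R2: R2‖R_L = (301 × 2000) / (301 + 2000) = 261.6 Ω.
V_out = 37.2 × 261.6 / (3300 + 261.6) = 37.2 × 261.6/3562 = 2.73 V.
(Unloaded it would have been 3.11 V.)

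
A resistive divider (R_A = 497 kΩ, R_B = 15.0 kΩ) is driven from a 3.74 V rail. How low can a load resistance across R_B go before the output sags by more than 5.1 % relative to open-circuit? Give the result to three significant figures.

R_L(min) ≈ 271 kΩ

Output resistance R_th = R_A‖R_B = (497 × 15.0)/512.0 = 14.56 kΩ.
The fractional drop is R_th/(R_th + R_L); requiring this ≤ 0.0510 gives R_L ≥ R_th(1/0.0510 − 1) = 14.56 × 18.61 = 271 kΩ.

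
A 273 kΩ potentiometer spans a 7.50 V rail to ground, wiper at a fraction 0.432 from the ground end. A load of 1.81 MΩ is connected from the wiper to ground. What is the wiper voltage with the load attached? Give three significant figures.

V ≈ 3.12 V

The wiper splits the pot into (1−α)R = 155.1 kΩ above and αR = 117.9 kΩ below.
Lower section ‖ load = 110.7 kΩ.
V_wiper = 7.50 × 110.7/(155.1 + 110.7) = 3.12 V.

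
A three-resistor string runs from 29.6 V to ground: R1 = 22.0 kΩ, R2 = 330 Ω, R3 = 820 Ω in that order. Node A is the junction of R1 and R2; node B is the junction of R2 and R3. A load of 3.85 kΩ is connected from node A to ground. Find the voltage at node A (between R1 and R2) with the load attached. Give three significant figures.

Below node A the series string R2+R3 = 1150 Ω sits in parallel with the 3850 Ω load: 885.5 Ω.
V_A = 29.6 × 885.5/(22000 + 885.5) = 1.15 V.

V ≈ 1.15 V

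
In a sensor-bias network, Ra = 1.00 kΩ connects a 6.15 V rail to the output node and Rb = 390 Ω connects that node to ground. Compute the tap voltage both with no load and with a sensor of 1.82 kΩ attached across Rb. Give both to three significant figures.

Unloaded: 1.73 V; loaded: 1.50 V

Open-circuit: V = 6.15 × 390/(1000 + 390) = 1.73 V.
With the load, Rb becomes Rb‖R_L = 321.2 Ω, so V = 6.15 × 321.2/1321 = 1.50 V.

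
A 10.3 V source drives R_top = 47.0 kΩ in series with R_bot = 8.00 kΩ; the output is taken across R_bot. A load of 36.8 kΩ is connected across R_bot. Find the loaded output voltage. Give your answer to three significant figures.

V_out ≈ 1.26 V

The load sits in parallel with R_bot: R_bot‖R_L = (8.00 × 36.8) / (8.00 + 36.8) = 6.571 kΩ.
V_out = 10.3 × 6.571 / (47.0 + 6.571) = 10.3 × 6.571/53.57 = 1.26 V.
(Unloaded it would have been 1.50 V.)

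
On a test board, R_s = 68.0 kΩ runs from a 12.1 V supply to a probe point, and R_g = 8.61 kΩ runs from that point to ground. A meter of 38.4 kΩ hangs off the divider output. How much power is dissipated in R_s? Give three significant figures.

P ≈ 1.77 mW

Total resistance from the source is R_s + (R_g‖R_L) = 75.03 kΩ, so I = 12.1/75.03 kΩ = 0.1613 mA.
P = I²·R_s = (0.1613 mA)² × 68.0 kΩ = 1.77 mW.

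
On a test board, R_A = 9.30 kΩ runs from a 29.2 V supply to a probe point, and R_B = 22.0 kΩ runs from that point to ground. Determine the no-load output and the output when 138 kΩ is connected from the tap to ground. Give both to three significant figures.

Unloaded: 20.5 V; loaded: 19.6 V

Open-circuit: V = 29.2 × 22.0/(9.30 + 22.0) = 20.5 V.
With the load, R_B becomes R_B‖R_L = 18.98 kΩ, so V = 29.2 × 18.98/28.27 = 19.6 V.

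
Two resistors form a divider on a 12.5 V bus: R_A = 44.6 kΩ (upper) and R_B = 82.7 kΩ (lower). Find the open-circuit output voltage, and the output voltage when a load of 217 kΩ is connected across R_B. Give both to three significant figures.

Unloaded: 8.12 V; loaded: 7.16 V

Open-circuit: V = 12.5 × 82.7/(44.6 + 82.7) = 8.12 V.
With the load, R_B becomes R_B‖R_L = 59.88 kΩ, so V = 12.5 × 59.88/104.5 = 7.16 V.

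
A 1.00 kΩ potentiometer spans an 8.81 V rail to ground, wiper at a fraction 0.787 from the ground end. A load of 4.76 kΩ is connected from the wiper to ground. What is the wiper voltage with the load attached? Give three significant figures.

The wiper splits the pot into (1−α)R = 213.0 Ω above and αR = 787.0 Ω below.
Lower section ‖ load = 675.3 Ω.
V_wiper = 8.81 × 675.3/(213.0 + 675.3) = 6.70 V.

V ≈ 6.70 V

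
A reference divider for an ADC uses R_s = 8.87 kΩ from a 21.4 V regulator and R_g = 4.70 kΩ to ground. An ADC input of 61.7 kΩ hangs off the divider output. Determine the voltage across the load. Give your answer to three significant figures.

The load sits in parallel with R_g: R_g‖R_L = (4.70 × 61.7) / (4.70 + 61.7) = 4.367 kΩ.
V_out = 21.4 × 4.367 / (8.87 + 4.367) = 21.4 × 4.367/13.24 = 7.06 V.
(Unloaded it would have been 7.41 V.)

V_out ≈ 7.06 V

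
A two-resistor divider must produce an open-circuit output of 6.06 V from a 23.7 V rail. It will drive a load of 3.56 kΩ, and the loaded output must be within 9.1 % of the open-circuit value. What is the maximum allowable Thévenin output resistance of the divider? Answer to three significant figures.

Loading drop = R_th/(R_th + R_L) ≤ 0.0910, so R_th ≤ R_L · ε/(1−ε) = 3.56 kΩ × 0.0910/0.9090 = 356 Ω.

R_th ≤ 356 Ω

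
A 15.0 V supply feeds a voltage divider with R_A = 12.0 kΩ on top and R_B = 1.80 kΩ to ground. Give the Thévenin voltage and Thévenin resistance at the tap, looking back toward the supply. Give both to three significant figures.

V_th = 1.96 V, R_th = 1.57 kΩ

V_th is the open-circuit tap voltage: 15.0 × 1.80/(12.0 + 1.80) = 1.96 V.
With the supply zeroed, R_A and R_B appear in parallel from the tap: R_th = R_A‖R_B = (12.0 × 1.80)/13.80 = 1.57 kΩ.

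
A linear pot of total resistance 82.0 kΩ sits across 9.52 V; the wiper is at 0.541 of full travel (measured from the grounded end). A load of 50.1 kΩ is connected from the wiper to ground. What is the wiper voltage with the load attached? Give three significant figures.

V ≈ 3.66 V

The wiper splits the pot into (1−α)R = 37.64 kΩ above and αR = 44.36 kΩ below.
Lower section ‖ load = 23.53 kΩ.
V_wiper = 9.52 × 23.53/(37.64 + 23.53) = 3.66 V.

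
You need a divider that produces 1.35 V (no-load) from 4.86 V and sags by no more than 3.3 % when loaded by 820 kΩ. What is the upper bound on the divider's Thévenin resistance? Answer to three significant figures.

R_th ≤ 28.0 kΩ

Loading drop = R_th/(R_th + R_L) ≤ 0.0330, so R_th ≤ R_L · ε/(1−ε) = 820 kΩ × 0.0330/0.9670 = 28.0 kΩ.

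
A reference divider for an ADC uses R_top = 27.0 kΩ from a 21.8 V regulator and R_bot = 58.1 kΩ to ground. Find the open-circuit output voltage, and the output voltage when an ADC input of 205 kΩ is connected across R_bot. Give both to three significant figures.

Open-circuit: V = 21.8 × 58.1/(27.0 + 58.1) = 14.9 V.
With the load, R_bot becomes R_bot‖R_L = 45.27 kΩ, so V = 21.8 × 45.27/72.27 = 13.7 V.

Unloaded: 14.9 V; loaded: 13.7 V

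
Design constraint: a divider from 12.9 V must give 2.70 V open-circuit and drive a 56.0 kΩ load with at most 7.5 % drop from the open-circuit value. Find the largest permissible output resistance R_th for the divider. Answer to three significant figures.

Loading drop = R_th/(R_th + R_L) ≤ 0.0750, so R_th ≤ R_L · ε/(1−ε) = 56.0 kΩ × 0.0750/0.9250 = 4.54 kΩ.
(Any R1, R2 with R2/(R1+R2) = 0.209 and R1‖R2 ≤ 4.54 kΩ will meet the spec.)

R_th ≤ 4.54 kΩ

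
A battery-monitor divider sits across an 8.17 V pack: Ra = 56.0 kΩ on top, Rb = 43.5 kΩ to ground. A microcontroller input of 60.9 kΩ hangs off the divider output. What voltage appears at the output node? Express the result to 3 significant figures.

The load sits in parallel with Rb: Rb‖R_L = (43.5 × 60.9) / (43.5 + 60.9) = 25.38 kΩ.
V_out = 8.17 × 25.38 / (56.0 + 25.38) = 8.17 × 25.38/81.38 = 2.55 V.
(Unloaded it would have been 3.57 V.)

V_out ≈ 2.55 V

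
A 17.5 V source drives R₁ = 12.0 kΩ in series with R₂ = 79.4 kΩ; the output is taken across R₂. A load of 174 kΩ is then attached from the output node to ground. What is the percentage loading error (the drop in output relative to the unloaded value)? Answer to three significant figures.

The divider's output (Thévenin) resistance is R₁‖R₂ = 10.42 kΩ.
Fractional drop under load = R_th/(R_th + R_L) = 10.42 / (10.42 + 174) = 0.05652.
So the output falls by 5.65 %.

5.65 %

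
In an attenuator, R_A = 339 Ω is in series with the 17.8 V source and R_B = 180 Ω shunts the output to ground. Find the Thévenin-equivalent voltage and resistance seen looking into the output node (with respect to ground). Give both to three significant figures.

V_th = 6.17 V, R_th = 118 Ω

V_th is the open-circuit tap voltage: 17.8 × 180/(339 + 180) = 6.17 V.
With the supply zeroed, R_A and R_B appear in parallel from the tap: R_th = R_A‖R_B = (339 × 180)/519.0 = 118 Ω.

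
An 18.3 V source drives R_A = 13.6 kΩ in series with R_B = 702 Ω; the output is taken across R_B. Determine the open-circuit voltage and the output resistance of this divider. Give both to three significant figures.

V_th = 0.898 V, R_th = 668 Ω

V_th is the open-circuit tap voltage: 18.3 × 702/(13600 + 702) = 0.898 V.
With the supply zeroed, R_A and R_B appear in parallel from the tap: R_th = R_A‖R_B = (13600 × 702)/14300 = 668 Ω.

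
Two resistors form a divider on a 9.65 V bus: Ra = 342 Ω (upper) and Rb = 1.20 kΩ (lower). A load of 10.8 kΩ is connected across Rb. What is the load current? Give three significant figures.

I_L ≈ 0.679 mA

Rb‖R_L = 1080 Ω; V_out = 9.65 × 1080/1422 = 7.329 V.
I_L = V_out / R_L = 7.329 / 10.8 kΩ = 0.679 mA.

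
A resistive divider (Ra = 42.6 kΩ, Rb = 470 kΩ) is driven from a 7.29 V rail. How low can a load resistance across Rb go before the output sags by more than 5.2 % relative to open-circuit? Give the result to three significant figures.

R_L(min) ≈ 712 kΩ

Output resistance R_th = Ra‖Rb = (42.6 × 470)/512.6 = 39.06 kΩ.
The fractional drop is R_th/(R_th + R_L); requiring this ≤ 0.0520 gives R_L ≥ R_th(1/0.0520 − 1) = 39.06 × 18.23 = 712 kΩ.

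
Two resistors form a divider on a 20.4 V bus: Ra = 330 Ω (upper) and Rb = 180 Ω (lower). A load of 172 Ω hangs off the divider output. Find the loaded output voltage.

The load sits in parallel with Rb: Rb‖R_L = (180 × 172) / (180 + 172) = 87.95 Ω.
V_out = 20.4 × 87.95 / (330 + 87.95) = 20.4 × 87.95/418.0 = 4.29 V.

V_out ≈ 4.29 V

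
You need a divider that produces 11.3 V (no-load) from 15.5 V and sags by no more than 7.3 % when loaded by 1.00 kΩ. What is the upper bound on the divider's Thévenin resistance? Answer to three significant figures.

Loading drop = R_th/(R_th + R_L) ≤ 0.0730, so R_th ≤ R_L · ε/(1−ε) = 1.00 kΩ × 0.0730/0.9270 = 78.7 Ω.
(Any R1, R2 with R2/(R1+R2) = 0.729 and R1‖R2 ≤ 78.7 Ω will meet the spec.)

R_th ≤ 78.7 Ω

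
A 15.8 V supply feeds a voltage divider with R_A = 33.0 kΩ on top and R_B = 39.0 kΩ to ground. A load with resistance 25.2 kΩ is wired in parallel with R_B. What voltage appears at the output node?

The load sits in parallel with R_B: R_B‖R_L = (39.0 × 25.2) / (39.0 + 25.2) = 15.31 kΩ.
V_out = 15.8 × 15.31 / (33.0 + 15.31) = 15.8 × 15.31/48.31 = 5.01 V.

V_out ≈ 5.01 V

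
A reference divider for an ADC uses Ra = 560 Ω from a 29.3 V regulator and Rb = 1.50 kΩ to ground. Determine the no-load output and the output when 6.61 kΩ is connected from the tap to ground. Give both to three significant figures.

Open-circuit: V = 29.3 × 1500/(560 + 1500) = 21.3 V.
With the load, Rb becomes Rb‖R_L = 1223 Ω, so V = 29.3 × 1223/1783 = 20.1 V.

Unloaded: 21.3 V; loaded: 20.1 V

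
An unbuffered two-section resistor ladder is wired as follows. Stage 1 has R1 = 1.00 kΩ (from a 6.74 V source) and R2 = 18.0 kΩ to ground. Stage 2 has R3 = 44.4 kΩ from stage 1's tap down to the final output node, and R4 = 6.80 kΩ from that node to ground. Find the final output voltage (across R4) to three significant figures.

Stage 2 presents R3+R4 = 51.20 kΩ as a load on stage 1's tap.
Stage 1's lower leg becomes R2‖(R3+R4) = 13.32 kΩ, so V_mid = 6.74 × 13.32/14.32 = 6.269 V.
Stage 2 is itself unloaded: V_out = V_mid × R4/(R3+R4) = 6.269 × 6.80/51.20 = 0.833 V.

V_out ≈ 0.833 V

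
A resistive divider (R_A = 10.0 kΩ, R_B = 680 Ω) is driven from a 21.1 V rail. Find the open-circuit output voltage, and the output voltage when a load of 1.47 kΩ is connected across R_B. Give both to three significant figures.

Unloaded: 1.34 V; loaded: 0.937 V

Open-circuit: V = 21.1 × 680/(10000 + 680) = 1.34 V.
With the load, R_B becomes R_B‖R_L = 464.9 Ω, so V = 21.1 × 464.9/10460 = 0.937 V.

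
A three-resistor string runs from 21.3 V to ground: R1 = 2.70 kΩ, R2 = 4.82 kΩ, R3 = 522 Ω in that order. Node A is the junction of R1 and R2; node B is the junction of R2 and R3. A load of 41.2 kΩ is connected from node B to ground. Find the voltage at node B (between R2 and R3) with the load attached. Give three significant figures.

V ≈ 1.37 V

At node B, R3 is in parallel with the load: R3‖R_L = 515.5 Ω.
Below node A the resistance is R2 + (R3‖R_L) = 5335 Ω, so V_A = 21.3 × 5335/8035 = 14.14 V.
Then V_B = V_A × (R3‖R_L)/(R2 + R3‖R_L) = 14.14 × 515.5/5335 = 1.37 V.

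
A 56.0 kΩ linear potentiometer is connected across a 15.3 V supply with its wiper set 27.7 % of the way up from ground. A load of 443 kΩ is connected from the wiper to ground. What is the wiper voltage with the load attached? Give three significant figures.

V ≈ 4.13 V

The wiper splits the pot into (1−α)R = 40.49 kΩ above and αR = 15.51 kΩ below.
Lower section ‖ load = 14.99 kΩ.
V_wiper = 15.3 × 14.99/(40.49 + 14.99) = 4.13 V.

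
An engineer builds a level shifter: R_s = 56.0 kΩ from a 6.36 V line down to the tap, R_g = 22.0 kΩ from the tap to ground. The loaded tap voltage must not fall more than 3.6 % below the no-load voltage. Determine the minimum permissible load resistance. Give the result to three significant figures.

Output resistance R_th = R_s‖R_g = (56.0 × 22.0)/78.00 = 15.79 kΩ.
The fractional drop is R_th/(R_th + R_L); requiring this ≤ 0.0360 gives R_L ≥ R_th(1/0.0360 − 1) = 15.79 × 26.78 = 423 kΩ.

R_L(min) ≈ 423 kΩ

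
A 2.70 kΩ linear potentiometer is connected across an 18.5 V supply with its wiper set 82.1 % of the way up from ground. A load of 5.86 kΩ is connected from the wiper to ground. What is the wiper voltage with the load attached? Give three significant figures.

V ≈ 14.2 V

The wiper splits the pot into (1−α)R = 483.3 Ω above and αR = 2217 Ω below.
Lower section ‖ load = 1608 Ω.
V_wiper = 18.5 × 1608/(483.3 + 1608) = 14.2 V.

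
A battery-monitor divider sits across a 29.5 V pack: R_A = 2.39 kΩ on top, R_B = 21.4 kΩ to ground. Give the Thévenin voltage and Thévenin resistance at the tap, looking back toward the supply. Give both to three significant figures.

V_th is the open-circuit tap voltage: 29.5 × 21.4/(2.39 + 21.4) = 26.5 V.
With the supply zeroed, R_A and R_B appear in parallel from the tap: R_th = R_A‖R_B = (2.39 × 21.4)/23.79 = 2.15 kΩ.

V_th = 26.5 V, R_th = 2.15 kΩ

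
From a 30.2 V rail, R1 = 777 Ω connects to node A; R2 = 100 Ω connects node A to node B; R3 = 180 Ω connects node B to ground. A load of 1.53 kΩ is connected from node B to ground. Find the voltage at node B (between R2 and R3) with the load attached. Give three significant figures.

V ≈ 4.69 V

At node B, R3 is in parallel with the load: R3‖R_L = 161.1 Ω.
Below node A the resistance is R2 + (R3‖R_L) = 261.1 Ω, so V_A = 30.2 × 261.1/1038 = 7.595 V.
Then V_B = V_A × (R3‖R_L)/(R2 + R3‖R_L) = 7.595 × 161.1/261.1 = 4.69 V.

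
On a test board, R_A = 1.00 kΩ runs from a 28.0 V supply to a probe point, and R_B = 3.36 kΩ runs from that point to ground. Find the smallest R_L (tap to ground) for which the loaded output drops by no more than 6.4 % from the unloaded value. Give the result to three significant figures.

Output resistance R_th = R_A‖R_B = (1000 × 3360)/4360 = 770.6 Ω.
The fractional drop is R_th/(R_th + R_L); requiring this ≤ 0.0640 gives R_L ≥ R_th(1/0.0640 − 1) = 770.6 × 14.62 = 11.3 kΩ.

R_L(min) ≈ 11.3 kΩ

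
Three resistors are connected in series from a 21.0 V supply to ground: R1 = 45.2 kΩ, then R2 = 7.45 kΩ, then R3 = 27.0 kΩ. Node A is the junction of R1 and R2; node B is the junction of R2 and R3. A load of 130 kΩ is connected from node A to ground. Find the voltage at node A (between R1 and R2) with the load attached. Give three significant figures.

Below node A the series string R2+R3 = 34.45 kΩ sits in parallel with the 130 kΩ load: 27.23 kΩ.
V_A = 21.0 × 27.23/(45.2 + 27.23) = 7.90 V.

V ≈ 7.90 V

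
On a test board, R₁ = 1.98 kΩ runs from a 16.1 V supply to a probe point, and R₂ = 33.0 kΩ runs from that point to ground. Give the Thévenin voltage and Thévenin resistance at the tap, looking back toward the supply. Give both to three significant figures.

V_th is the open-circuit tap voltage: 16.1 × 33.0/(1.98 + 33.0) = 15.2 V.
With the supply zeroed, R₁ and R₂ appear in parallel from the tap: R_th = R₁‖R₂ = (1.98 × 33.0)/34.98 = 1.87 kΩ.

V_th = 15.2 V, R_th = 1.87 kΩ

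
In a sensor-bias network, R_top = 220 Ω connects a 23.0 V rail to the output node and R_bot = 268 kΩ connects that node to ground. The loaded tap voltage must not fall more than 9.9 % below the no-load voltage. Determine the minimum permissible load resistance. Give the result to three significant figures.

R_L(min) ≈ 2.00 kΩ

Output resistance R_th = R_top‖R_bot = (220 × 268000)/268200 = 219.8 Ω.
The fractional drop is R_th/(R_th + R_L); requiring this ≤ 0.0990 gives R_L ≥ R_th(1/0.0990 − 1) = 219.8 × 9.101 = 2.00 kΩ.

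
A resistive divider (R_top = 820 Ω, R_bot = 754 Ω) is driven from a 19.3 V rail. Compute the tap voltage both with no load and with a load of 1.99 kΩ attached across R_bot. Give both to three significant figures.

Unloaded: 9.25 V; loaded: 7.72 V

Open-circuit: V = 19.3 × 754/(820 + 754) = 9.25 V.
With the load, R_bot becomes R_bot‖R_L = 546.8 Ω, so V = 19.3 × 546.8/1367 = 7.72 V.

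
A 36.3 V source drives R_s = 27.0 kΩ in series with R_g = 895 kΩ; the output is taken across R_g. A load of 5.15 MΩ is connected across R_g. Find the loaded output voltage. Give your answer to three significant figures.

V_out ≈ 35.1 V

The load sits in parallel with R_g: R_g‖R_L = (895 × 5150) / (895 + 5150) = 762.5 kΩ.
V_out = 36.3 × 762.5 / (27.0 + 762.5) = 36.3 × 762.5/789.5 = 35.1 V.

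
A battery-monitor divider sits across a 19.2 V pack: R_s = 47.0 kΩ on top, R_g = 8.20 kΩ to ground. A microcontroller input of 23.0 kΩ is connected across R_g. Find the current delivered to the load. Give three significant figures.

R_g‖R_L = 6.045 kΩ; V_out = 19.2 × 6.045/53.04 = 2.188 V.
I_L = V_out / R_L = 2.188 / 23.0 kΩ = 0.0951 mA.

I_L ≈ 0.0951 mA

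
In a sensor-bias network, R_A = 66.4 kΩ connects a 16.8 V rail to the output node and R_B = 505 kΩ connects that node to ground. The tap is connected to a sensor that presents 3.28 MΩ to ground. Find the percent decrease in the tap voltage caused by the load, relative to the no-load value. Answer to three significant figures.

1.76 %

The divider's output (Thévenin) resistance is R_A‖R_B = 58.68 kΩ.
Fractional drop under load = R_th/(R_th + R_L) = 58.68 / (58.68 + 3280) = 0.01758.
So the output falls by 1.76 %.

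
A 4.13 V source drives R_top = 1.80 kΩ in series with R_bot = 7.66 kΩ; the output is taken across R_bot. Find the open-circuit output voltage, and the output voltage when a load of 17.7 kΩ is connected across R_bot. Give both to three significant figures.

Unloaded: 3.34 V; loaded: 3.09 V

Open-circuit: V = 4.13 × 7.66/(1.80 + 7.66) = 3.34 V.
With the load, R_bot becomes R_bot‖R_L = 5.346 kΩ, so V = 4.13 × 5.346/7.146 = 3.09 V.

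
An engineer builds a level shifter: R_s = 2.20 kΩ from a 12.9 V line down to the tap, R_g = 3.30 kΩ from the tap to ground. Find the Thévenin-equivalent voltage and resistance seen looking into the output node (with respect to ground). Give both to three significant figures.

V_th = 7.74 V, R_th = 1.32 kΩ

V_th is the open-circuit tap voltage: 12.9 × 3.30/(2.20 + 3.30) = 7.74 V.
With the supply zeroed, R_s and R_g appear in parallel from the tap: R_th = R_s‖R_g = (2.20 × 3.30)/5.500 = 1.32 kΩ.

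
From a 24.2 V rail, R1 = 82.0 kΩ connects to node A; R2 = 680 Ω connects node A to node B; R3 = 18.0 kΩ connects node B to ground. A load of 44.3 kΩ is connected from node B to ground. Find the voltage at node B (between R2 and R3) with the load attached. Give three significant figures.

V ≈ 3.24 V

At node B, R3 is in parallel with the load: R3‖R_L = 12800 Ω.
Below node A the resistance is R2 + (R3‖R_L) = 13480 Ω, so V_A = 24.2 × 13480/95480 = 3.416 V.
Then V_B = V_A × (R3‖R_L)/(R2 + R3‖R_L) = 3.416 × 12800/13480 = 3.24 V.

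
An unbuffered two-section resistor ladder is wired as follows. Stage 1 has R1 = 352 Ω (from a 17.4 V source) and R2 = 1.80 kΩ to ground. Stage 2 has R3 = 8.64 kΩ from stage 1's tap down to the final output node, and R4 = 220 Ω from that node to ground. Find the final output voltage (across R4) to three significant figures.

V_out ≈ 0.350 V

Stage 2 presents R3+R4 = 8860 Ω as a load on stage 1's tap.
Stage 1's lower leg becomes R2‖(R3+R4) = 1496 Ω, so V_mid = 17.4 × 1496/1848 = 14.09 V.
Stage 2 is itself unloaded: V_out = V_mid × R4/(R3+R4) = 14.09 × 220/8860 = 0.350 V.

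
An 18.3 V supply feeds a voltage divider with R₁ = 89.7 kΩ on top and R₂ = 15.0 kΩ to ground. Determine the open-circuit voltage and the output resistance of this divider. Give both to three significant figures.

V_th = 2.62 V, R_th = 12.9 kΩ

V_th is the open-circuit tap voltage: 18.3 × 15.0/(89.7 + 15.0) = 2.62 V.
With the supply zeroed, R₁ and R₂ appear in parallel from the tap: R_th = R₁‖R₂ = (89.7 × 15.0)/104.7 = 12.9 kΩ.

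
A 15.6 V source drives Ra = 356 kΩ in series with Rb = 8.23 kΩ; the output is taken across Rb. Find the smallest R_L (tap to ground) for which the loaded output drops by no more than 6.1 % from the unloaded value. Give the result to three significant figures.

R_L(min) ≈ 124 kΩ

Output resistance R_th = Ra‖Rb = (356 × 8.23)/364.2 = 8.044 kΩ.
The fractional drop is R_th/(R_th + R_L); requiring this ≤ 0.0610 gives R_L ≥ R_th(1/0.0610 − 1) = 8.044 × 15.39 = 124 kΩ.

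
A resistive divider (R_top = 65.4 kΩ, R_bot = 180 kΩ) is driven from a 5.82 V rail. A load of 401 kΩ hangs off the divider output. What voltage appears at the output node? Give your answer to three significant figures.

V_out ≈ 3.81 V

The load sits in parallel with R_bot: R_bot‖R_L = (180 × 401) / (180 + 401) = 124.2 kΩ.
V_out = 5.82 × 124.2 / (65.4 + 124.2) = 5.82 × 124.2/189.6 = 3.81 V.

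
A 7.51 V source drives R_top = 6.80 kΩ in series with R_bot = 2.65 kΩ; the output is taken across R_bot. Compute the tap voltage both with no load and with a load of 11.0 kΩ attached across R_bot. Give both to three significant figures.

Open-circuit: V = 7.51 × 2.65/(6.80 + 2.65) = 2.11 V.
With the load, R_bot becomes R_bot‖R_L = 2.136 kΩ, so V = 7.51 × 2.136/8.936 = 1.79 V.

Unloaded: 2.11 V; loaded: 1.79 V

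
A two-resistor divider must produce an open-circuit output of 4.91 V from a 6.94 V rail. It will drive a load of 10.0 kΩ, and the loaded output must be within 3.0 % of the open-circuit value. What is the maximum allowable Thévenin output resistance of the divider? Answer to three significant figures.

Loading drop = R_th/(R_th + R_L) ≤ 0.0300, so R_th ≤ R_L · ε/(1−ε) = 10.0 kΩ × 0.0300/0.9700 = 309 Ω.

R_th ≤ 309 Ω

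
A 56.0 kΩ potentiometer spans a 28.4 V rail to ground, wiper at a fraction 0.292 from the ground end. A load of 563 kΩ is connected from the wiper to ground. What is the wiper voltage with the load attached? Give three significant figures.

V ≈ 8.13 V

The wiper splits the pot into (1−α)R = 39.65 kΩ above and αR = 16.35 kΩ below.
Lower section ‖ load = 15.89 kΩ.
V_wiper = 28.4 × 15.89/(39.65 + 15.89) = 8.13 V.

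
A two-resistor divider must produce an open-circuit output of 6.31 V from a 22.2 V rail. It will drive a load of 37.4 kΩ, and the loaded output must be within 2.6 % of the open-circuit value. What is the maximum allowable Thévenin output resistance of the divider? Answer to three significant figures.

R_th ≤ 998 Ω

Loading drop = R_th/(R_th + R_L) ≤ 0.0260, so R_th ≤ R_L · ε/(1−ε) = 37.4 kΩ × 0.0260/0.9740 = 998 Ω.
(Any R1, R2 with R2/(R1+R2) = 0.284 and R1‖R2 ≤ 998 Ω will meet the spec.)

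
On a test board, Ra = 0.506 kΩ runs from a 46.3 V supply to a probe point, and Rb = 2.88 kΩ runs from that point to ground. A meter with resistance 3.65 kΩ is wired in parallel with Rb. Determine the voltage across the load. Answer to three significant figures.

V_out ≈ 35.2 V

The load sits in parallel with Rb: Rb‖R_L = (2880 × 3650) / (2880 + 3650) = 1610 Ω.
V_out = 46.3 × 1610 / (506 + 1610) = 46.3 × 1610/2116 = 35.2 V.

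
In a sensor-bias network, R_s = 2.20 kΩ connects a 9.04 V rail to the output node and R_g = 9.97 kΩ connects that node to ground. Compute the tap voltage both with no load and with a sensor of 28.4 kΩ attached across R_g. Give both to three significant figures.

Open-circuit: V = 9.04 × 9.97/(2.20 + 9.97) = 7.41 V.
With the load, R_g becomes R_g‖R_L = 7.379 kΩ, so V = 9.04 × 7.379/9.579 = 6.96 V.

Unloaded: 7.41 V; loaded: 6.96 V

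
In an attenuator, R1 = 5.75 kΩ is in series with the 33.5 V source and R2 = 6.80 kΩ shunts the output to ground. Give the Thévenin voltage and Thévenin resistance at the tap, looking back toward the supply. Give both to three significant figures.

V_th is the open-circuit tap voltage: 33.5 × 6.80/(5.75 + 6.80) = 18.2 V.
With the supply zeroed, R1 and R2 appear in parallel from the tap: R_th = R1‖R2 = (5.75 × 6.80)/12.55 = 3.12 kΩ.

V_th = 18.2 V, R_th = 3.12 kΩ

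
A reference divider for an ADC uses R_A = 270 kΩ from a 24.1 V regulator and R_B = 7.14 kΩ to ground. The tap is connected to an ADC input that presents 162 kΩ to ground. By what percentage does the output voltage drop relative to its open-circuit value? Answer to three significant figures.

4.12 %

The divider's output (Thévenin) resistance is R_A‖R_B = 6.956 kΩ.
Fractional drop under load = R_th/(R_th + R_L) = 6.956 / (6.956 + 162) = 0.04117.
So the output falls by 4.12 %.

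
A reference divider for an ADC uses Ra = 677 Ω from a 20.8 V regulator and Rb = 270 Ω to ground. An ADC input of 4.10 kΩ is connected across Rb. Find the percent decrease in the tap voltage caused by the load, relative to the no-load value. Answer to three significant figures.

4.50 %

The divider's output (Thévenin) resistance is Ra‖Rb = 193.0 Ω.
Fractional drop under load = R_th/(R_th + R_L) = 193.0 / (193.0 + 4100) = 0.04496.
So the output falls by 4.50 %.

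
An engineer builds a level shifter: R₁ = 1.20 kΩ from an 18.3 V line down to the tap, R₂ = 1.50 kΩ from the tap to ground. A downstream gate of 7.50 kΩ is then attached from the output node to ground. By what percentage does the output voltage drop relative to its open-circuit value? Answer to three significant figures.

The divider's output (Thévenin) resistance is R₁‖R₂ = 0.6667 kΩ.
Fractional drop under load = R_th/(R_th + R_L) = 0.6667 / (0.6667 + 7.50) = 0.08163.
So the output falls by 8.16 %.

8.16 %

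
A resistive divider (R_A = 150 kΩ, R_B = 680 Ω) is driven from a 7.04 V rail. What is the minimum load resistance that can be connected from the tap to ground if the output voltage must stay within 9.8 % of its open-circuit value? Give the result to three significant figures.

Output resistance R_th = R_A‖R_B = (150000 × 680)/150700 = 676.9 Ω.
The fractional drop is R_th/(R_th + R_L); requiring this ≤ 0.0980 gives R_L ≥ R_th(1/0.0980 − 1) = 676.9 × 9.204 = 6.23 kΩ.

R_L(min) ≈ 6.23 kΩ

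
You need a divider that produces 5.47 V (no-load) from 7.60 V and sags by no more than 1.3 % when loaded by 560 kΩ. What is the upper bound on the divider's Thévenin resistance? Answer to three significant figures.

R_th ≤ 7.38 kΩ

Loading drop = R_th/(R_th + R_L) ≤ 0.0130, so R_th ≤ R_L · ε/(1−ε) = 560 kΩ × 0.0130/0.9870 = 7.38 kΩ.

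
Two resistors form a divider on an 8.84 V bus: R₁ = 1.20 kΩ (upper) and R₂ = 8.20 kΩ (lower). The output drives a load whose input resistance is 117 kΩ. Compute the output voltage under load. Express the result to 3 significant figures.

The load sits in parallel with R₂: R₂‖R_L = (8.20 × 117) / (8.20 + 117) = 7.663 kΩ.
V_out = 8.84 × 7.663 / (1.20 + 7.663) = 8.84 × 7.663/8.863 = 7.64 V.

V_out ≈ 7.64 V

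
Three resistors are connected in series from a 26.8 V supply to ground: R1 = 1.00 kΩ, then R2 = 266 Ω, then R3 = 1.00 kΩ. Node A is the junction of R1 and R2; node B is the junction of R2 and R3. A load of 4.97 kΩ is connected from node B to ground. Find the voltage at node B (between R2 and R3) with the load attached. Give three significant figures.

At node B, R3 is in parallel with the load: R3‖R_L = 832.5 Ω.
Below node A the resistance is R2 + (R3‖R_L) = 1098 Ω, so V_A = 26.8 × 1098/2098 = 14.03 V.
Then V_B = V_A × (R3‖R_L)/(R2 + R3‖R_L) = 14.03 × 832.5/1098 = 10.6 V.

V ≈ 10.6 V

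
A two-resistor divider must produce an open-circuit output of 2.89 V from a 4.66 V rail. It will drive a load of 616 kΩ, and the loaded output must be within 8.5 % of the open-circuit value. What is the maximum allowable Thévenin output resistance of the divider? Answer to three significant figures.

Loading drop = R_th/(R_th + R_L) ≤ 0.0850, so R_th ≤ R_L · ε/(1−ε) = 616 kΩ × 0.0850/0.9150 = 57.2 kΩ.

R_th ≤ 57.2 kΩ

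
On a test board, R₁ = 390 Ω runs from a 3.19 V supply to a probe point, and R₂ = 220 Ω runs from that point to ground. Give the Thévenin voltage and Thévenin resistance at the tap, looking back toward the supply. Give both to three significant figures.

V_th is the open-circuit tap voltage: 3.19 × 220/(390 + 220) = 1.15 V.
With the supply zeroed, R₁ and R₂ appear in parallel from the tap: R_th = R₁‖R₂ = (390 × 220)/610.0 = 141 Ω.

V_th = 1.15 V, R_th = 141 Ω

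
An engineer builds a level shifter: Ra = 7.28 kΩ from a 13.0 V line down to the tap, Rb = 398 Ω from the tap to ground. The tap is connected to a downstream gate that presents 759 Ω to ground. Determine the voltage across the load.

The load sits in parallel with Rb: Rb‖R_L = (398 × 759) / (398 + 759) = 261.1 Ω.
V_out = 13.0 × 261.1 / (7280 + 261.1) = 13.0 × 261.1/7541 = 0.450 V.

V_out ≈ 0.450 V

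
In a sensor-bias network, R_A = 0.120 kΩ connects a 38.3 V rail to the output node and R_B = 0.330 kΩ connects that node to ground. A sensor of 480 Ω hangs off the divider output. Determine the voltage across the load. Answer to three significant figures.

The load sits in parallel with R_B: R_B‖R_L = (330 × 480) / (330 + 480) = 195.6 Ω.
V_out = 38.3 × 195.6 / (120 + 195.6) = 38.3 × 195.6/315.6 = 23.7 V.

V_out ≈ 23.7 V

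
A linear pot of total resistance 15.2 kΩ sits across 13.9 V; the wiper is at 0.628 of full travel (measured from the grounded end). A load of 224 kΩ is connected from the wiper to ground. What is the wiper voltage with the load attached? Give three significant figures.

V ≈ 8.59 V

The wiper splits the pot into (1−α)R = 5.654 kΩ above and αR = 9.546 kΩ below.
Lower section ‖ load = 9.155 kΩ.
V_wiper = 13.9 × 9.155/(5.654 + 9.155) = 8.59 V.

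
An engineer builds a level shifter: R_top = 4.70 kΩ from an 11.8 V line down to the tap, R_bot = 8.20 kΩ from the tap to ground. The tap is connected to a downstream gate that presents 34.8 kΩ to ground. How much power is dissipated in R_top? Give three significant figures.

Total resistance from the source is R_top + (R_bot‖R_L) = 11.34 kΩ, so I = 11.8/11.34 kΩ = 1.041 mA.
P = I²·R_top = (1.041 mA)² × 4.70 kΩ = 5.09 mW.

P ≈ 5.09 mW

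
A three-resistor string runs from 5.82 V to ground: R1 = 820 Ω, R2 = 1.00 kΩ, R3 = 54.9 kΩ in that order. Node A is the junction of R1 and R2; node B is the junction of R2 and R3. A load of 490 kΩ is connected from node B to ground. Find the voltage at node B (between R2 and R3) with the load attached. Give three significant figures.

At node B, R3 is in parallel with the load: R3‖R_L = 49370 Ω.
Below node A the resistance is R2 + (R3‖R_L) = 50370 Ω, so V_A = 5.82 × 50370/51190 = 5.727 V.
Then V_B = V_A × (R3‖R_L)/(R2 + R3‖R_L) = 5.727 × 49370/50370 = 5.61 V.

V ≈ 5.61 V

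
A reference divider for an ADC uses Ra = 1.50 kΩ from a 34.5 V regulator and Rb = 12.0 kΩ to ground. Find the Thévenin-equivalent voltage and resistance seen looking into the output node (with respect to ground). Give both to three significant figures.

V_th = 30.7 V, R_th = 1.33 kΩ

V_th is the open-circuit tap voltage: 34.5 × 12.0/(1.50 + 12.0) = 30.7 V.
With the supply zeroed, Ra and Rb appear in parallel from the tap: R_th = Ra‖Rb = (1.50 × 12.0)/13.50 = 1.33 kΩ.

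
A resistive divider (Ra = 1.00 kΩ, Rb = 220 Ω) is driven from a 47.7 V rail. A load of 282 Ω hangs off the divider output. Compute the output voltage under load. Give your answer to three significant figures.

V_out ≈ 5.25 V

The load sits in parallel with Rb: Rb‖R_L = (220 × 282) / (220 + 282) = 123.6 Ω.
V_out = 47.7 × 123.6 / (1000 + 123.6) = 47.7 × 123.6/1124 = 5.25 V.
(Unloaded it would have been 8.60 V.)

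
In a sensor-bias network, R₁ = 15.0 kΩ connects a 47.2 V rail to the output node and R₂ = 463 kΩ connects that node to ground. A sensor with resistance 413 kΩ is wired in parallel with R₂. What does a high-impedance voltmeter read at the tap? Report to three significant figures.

V_out ≈ 44.2 V

The load sits in parallel with R₂: R₂‖R_L = (463 × 413) / (463 + 413) = 218.3 kΩ.
V_out = 47.2 × 218.3 / (15.0 + 218.3) = 47.2 × 218.3/233.3 = 44.2 V.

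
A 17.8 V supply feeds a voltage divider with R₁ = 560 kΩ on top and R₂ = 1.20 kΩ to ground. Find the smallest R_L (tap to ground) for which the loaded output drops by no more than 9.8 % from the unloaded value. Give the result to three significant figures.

R_L(min) ≈ 11.0 kΩ

Output resistance R_th = R₁‖R₂ = (560 × 1.20)/561.2 = 1.197 kΩ.
The fractional drop is R_th/(R_th + R_L); requiring this ≤ 0.0980 gives R_L ≥ R_th(1/0.0980 − 1) = 1.197 × 9.204 = 11.0 kΩ.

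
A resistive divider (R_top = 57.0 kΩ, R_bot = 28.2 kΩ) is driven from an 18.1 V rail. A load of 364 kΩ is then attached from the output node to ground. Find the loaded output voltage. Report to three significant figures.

V_out ≈ 5.70 V

The load sits in parallel with R_bot: R_bot‖R_L = (28.2 × 364) / (28.2 + 364) = 26.17 kΩ.
V_out = 18.1 × 26.17 / (57.0 + 26.17) = 18.1 × 26.17/83.17 = 5.70 V.
(Unloaded it would have been 5.99 V.)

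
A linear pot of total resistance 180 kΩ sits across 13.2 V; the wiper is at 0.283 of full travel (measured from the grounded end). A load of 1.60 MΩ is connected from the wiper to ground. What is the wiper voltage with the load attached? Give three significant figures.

V ≈ 3.65 V

The wiper splits the pot into (1−α)R = 129.1 kΩ above and αR = 50.94 kΩ below.
Lower section ‖ load = 49.37 kΩ.
V_wiper = 13.2 × 49.37/(129.1 + 49.37) = 3.65 V.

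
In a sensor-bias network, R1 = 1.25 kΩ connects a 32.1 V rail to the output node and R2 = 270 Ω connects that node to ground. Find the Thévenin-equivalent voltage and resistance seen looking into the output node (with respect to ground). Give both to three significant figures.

V_th is the open-circuit tap voltage: 32.1 × 270/(1250 + 270) = 5.70 V.
With the supply zeroed, R1 and R2 appear in parallel from the tap: R_th = R1‖R2 = (1250 × 270)/1520 = 222 Ω.

V_th = 5.70 V, R_th = 222 Ω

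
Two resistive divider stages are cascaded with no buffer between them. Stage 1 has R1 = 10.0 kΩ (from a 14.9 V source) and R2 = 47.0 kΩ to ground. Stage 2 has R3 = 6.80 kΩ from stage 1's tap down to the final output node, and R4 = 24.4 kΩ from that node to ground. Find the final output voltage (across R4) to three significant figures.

V_out ≈ 7.60 V

Stage 2 presents R3+R4 = 31.20 kΩ as a load on stage 1's tap.
Stage 1's lower leg becomes R2‖(R3+R4) = 18.75 kΩ, so V_mid = 14.9 × 18.75/28.75 = 9.718 V.
Stage 2 is itself unloaded: V_out = V_mid × R4/(R3+R4) = 9.718 × 24.4/31.20 = 7.60 V.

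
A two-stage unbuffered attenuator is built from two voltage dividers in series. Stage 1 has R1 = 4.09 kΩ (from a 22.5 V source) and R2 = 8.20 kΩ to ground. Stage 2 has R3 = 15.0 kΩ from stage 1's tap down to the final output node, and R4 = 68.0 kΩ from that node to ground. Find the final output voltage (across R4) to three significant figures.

Stage 2 presents R3+R4 = 83.00 kΩ as a load on stage 1's tap.
Stage 1's lower leg becomes R2‖(R3+R4) = 7.463 kΩ, so V_mid = 22.5 × 7.463/11.55 = 14.53 V.
Stage 2 is itself unloaded: V_out = V_mid × R4/(R3+R4) = 14.53 × 68.0/83.00 = 11.9 V.

V_out ≈ 11.9 V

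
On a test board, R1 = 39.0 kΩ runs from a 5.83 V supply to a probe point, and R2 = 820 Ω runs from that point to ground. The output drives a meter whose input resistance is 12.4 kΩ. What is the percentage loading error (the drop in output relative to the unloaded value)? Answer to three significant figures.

6.08 %

The divider's output (Thévenin) resistance is R1‖R2 = 803.1 Ω.
Fractional drop under load = R_th/(R_th + R_L) = 803.1 / (803.1 + 12400) = 0.06083.
So the output falls by 6.08 %.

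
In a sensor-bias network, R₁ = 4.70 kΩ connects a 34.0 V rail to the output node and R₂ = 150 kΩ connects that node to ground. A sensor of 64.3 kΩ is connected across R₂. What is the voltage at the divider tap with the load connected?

V_out ≈ 30.8 V

The load sits in parallel with R₂: R₂‖R_L = (150 × 64.3) / (150 + 64.3) = 45.01 kΩ.
V_out = 34.0 × 45.01 / (4.70 + 45.01) = 34.0 × 45.01/49.71 = 30.8 V.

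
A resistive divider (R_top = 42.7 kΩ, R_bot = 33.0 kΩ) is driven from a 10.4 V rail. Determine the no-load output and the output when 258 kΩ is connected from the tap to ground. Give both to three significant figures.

Open-circuit: V = 10.4 × 33.0/(42.7 + 33.0) = 4.53 V.
With the load, R_bot becomes R_bot‖R_L = 29.26 kΩ, so V = 10.4 × 29.26/71.96 = 4.23 V.

Unloaded: 4.53 V; loaded: 4.23 V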